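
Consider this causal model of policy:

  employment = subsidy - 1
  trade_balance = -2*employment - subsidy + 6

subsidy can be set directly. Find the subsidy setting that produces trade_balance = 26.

subsidy = -6

Substituting into the trade_balance equation gives trade_balance = -3*subsidy + 8.
Solve -3*subsidy + 8 = 26: subsidy = (26 - 8) / -3 = -6.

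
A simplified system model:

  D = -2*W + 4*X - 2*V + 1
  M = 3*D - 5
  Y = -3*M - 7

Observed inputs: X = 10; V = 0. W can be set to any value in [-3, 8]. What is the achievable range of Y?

-415 to -217

Substituting into the D equation gives D = -2*W + 41.
Substituting into the M equation gives M = -6*W + 118.
Substituting into the Y equation gives Y = 18*W - 361.
Linear in W, so extremes are at the endpoints: W = -3 gives Y = -415; W = 8 gives Y = -217.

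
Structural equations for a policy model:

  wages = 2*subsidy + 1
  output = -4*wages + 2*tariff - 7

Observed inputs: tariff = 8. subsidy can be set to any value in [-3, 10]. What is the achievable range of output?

Substituting into the output equation gives output = -8*subsidy + 5.
Linear in subsidy, so extremes are at the endpoints: subsidy = -3 gives output = 29; subsidy = 10 gives output = -75.

-75 to 29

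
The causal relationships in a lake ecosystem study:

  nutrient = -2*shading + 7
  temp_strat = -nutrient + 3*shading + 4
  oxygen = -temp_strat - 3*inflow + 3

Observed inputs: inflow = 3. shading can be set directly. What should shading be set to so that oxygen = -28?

shading = 5

Substituting into the temp_strat equation gives temp_strat = 5*shading - 3.
So oxygen = -5*shading - 3.
Solve -5*shading - 3 = -28: shading = (-28 + 3) / -5 = 5.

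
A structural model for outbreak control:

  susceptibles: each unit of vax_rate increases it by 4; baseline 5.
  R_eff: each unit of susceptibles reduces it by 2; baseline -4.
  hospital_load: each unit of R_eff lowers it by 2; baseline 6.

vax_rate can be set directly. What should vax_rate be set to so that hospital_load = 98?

Substituting into the R_eff equation gives R_eff = -8*vax_rate - 14.
Substituting into the hospital_load equation gives hospital_load = 16*vax_rate + 34.
Solve 16*vax_rate + 34 = 98: vax_rate = (98 - 34) / 16 = 4.

vax_rate = 4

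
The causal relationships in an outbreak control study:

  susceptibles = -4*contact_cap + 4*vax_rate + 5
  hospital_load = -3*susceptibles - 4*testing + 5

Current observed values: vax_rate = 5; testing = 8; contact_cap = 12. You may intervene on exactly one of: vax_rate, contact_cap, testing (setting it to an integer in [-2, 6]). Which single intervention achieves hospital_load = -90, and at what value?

Intervening on vax_rate: hospital_load = -12*vax_rate + 102. Reaching -90 requires vax_rate = 16, outside [-2, 6].
Intervening on contact_cap: with other inputs at their observed values, hospital_load = 12*contact_cap - 102. Solving for -90 gives contact_cap = 1, within [-2, 6].
Intervening on testing: hospital_load = -4*testing + 74. Reaching -90 requires testing = 41, outside [-2, 6].

set contact_cap = 1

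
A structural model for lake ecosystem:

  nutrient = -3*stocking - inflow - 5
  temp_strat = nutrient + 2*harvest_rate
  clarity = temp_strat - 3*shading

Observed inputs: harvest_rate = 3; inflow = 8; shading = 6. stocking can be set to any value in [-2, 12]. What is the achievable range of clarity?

Substituting into the nutrient equation gives nutrient = -3*stocking - 13.
Substituting into the temp_strat equation gives temp_strat = -3*stocking - 7.
This gives clarity = -3*stocking - 25.
Linear in stocking, so extremes are at the endpoints: stocking = -2 gives clarity = -19; stocking = 12 gives clarity = -61.

-61 to -19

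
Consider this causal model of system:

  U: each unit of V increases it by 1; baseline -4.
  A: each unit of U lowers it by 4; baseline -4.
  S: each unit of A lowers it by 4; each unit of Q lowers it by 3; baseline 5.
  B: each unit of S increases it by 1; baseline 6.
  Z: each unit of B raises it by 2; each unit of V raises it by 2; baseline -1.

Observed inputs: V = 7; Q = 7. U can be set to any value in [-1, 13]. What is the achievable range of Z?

Intervening on U fixes its value directly, overriding its dependence on V.
Substituting into the S equation gives S = 16*U.
Substituting into the B equation gives B = 16*U + 6.
Substituting into the Z equation gives Z = 32*U + 25.
Linear in U, so extremes are at the endpoints: U = -1 gives Z = -7; U = 13 gives Z = 441.

-7 to 441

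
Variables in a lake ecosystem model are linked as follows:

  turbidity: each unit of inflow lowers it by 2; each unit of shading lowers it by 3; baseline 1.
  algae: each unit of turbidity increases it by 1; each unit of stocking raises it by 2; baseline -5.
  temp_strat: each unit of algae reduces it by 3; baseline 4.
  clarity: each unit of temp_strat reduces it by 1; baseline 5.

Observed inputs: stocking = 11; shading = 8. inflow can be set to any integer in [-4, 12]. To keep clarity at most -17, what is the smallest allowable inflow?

Substituting into the turbidity equation gives turbidity = -2*inflow - 23.
Substituting into the algae equation gives algae = -2*inflow - 6.
This gives temp_strat = 6*inflow + 22.
So clarity = -6*inflow - 17.
Require -6*inflow - 17 ≤ -17, so inflow ≥ 0.
The smallest integer in [-4, 12] satisfying this is 0.

inflow = 0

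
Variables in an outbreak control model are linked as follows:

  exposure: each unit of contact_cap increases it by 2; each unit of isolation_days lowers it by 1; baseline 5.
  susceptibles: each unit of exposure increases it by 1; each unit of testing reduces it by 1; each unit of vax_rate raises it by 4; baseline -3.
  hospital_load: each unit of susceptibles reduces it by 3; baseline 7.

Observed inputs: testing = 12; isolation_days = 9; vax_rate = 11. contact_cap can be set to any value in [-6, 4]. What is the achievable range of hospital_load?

-92 to -32

Substituting into the exposure equation gives exposure = 2*contact_cap - 4.
susceptibles becomes 2*contact_cap + 25.
Substituting into the hospital_load equation gives hospital_load = -6*contact_cap - 68.
Linear in contact_cap, so extremes are at the endpoints: contact_cap = -6 gives hospital_load = -32; contact_cap = 4 gives hospital_load = -92.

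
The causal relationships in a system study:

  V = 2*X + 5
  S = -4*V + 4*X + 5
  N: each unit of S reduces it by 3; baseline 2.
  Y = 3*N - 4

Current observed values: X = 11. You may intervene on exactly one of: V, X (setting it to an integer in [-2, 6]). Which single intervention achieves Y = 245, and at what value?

set X = 3

Intervening on V: Y = 36*V - 439. Reaching 245 requires V = 19, outside [-2, 6].
Intervening on X: with other inputs at their observed values, Y = 36*X + 137. Solving for 245 gives X = 3, within [-2, 6].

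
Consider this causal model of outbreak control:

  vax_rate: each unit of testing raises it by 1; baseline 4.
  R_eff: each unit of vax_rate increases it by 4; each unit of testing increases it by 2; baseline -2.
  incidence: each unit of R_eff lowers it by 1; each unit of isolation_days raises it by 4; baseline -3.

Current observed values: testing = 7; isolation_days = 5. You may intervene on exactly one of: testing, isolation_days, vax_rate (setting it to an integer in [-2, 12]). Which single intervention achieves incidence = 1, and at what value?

Intervening on testing: incidence = -6*testing + 3. Reaching 1 requires testing = 1/3, not an integer.
Intervening on isolation_days: incidence = 4*isolation_days - 59. Reaching 1 requires isolation_days = 15, outside [-2, 12].
Intervening on vax_rate: with other inputs at their observed values, incidence = -4*vax_rate + 5. Solving for 1 gives vax_rate = 1, within [-2, 12].

set vax_rate = 1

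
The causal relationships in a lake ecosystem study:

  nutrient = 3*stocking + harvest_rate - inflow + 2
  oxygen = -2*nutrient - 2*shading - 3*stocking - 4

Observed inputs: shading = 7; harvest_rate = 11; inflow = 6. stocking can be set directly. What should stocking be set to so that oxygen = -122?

Substituting into the nutrient equation gives nutrient = 3*stocking + 7.
This gives oxygen = -9*stocking - 32.
Solve -9*stocking - 32 = -122: stocking = (-122 + 32) / -9 = 10.

stocking = 10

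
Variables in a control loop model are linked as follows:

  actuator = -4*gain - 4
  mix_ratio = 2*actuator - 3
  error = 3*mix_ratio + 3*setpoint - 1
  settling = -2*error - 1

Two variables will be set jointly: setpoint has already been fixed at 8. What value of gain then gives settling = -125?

gain = -3

With setpoint held at 8:
Substituting into the mix_ratio equation gives mix_ratio = -8*gain - 11.
Substituting into the error equation gives error = -24*gain - 10.
This gives settling = 48*gain + 19.
Solve 48*gain + 19 = -125: gain = (-125 - 19) / 48 = -3.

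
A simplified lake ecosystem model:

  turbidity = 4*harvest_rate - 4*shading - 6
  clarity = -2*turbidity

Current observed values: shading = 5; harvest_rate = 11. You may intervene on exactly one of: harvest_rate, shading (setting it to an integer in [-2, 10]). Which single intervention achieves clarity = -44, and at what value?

Intervening on harvest_rate: clarity = -8*harvest_rate + 52. Reaching -44 requires harvest_rate = 12, outside [-2, 10].
Intervening on shading: with other inputs at their observed values, clarity = 8*shading - 76. Solving for -44 gives shading = 4, within [-2, 10].

set shading = 4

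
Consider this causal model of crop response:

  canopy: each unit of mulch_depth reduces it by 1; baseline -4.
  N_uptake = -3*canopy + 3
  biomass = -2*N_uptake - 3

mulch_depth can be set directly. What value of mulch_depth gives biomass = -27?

mulch_depth = -1

Substituting into the N_uptake equation gives N_uptake = 3*mulch_depth + 15.
So biomass = -6*mulch_depth - 33.
Solve -6*mulch_depth - 33 = -27: mulch_depth = (-27 + 33) / -6 = -1.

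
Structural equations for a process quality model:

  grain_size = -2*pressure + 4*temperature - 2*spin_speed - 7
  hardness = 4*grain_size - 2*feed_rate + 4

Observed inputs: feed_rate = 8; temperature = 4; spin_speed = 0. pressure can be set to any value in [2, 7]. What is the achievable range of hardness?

-32 to 8

Substituting into the grain_size equation gives grain_size = -2*pressure + 9.
hardness becomes -8*pressure + 24.
Linear in pressure, so extremes are at the endpoints: pressure = 2 gives hardness = 8; pressure = 7 gives hardness = -32.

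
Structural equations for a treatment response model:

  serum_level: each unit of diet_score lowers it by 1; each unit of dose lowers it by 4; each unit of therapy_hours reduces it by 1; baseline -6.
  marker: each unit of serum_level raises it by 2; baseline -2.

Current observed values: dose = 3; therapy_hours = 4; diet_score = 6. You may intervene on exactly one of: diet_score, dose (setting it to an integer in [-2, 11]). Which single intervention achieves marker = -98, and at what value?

Intervening on diet_score: marker = -2*diet_score - 46. Reaching -98 requires diet_score = 26, outside [-2, 11].
Intervening on dose: with other inputs at their observed values, marker = -8*dose - 34. Solving for -98 gives dose = 8, within [-2, 11].

set dose = 8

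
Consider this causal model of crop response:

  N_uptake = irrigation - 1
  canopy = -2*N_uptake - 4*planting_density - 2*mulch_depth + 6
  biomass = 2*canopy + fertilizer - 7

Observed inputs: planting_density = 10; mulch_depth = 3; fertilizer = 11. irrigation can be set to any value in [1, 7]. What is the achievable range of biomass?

-100 to -76

Substituting into the canopy equation gives canopy = -2*irrigation - 38.
This gives biomass = -4*irrigation - 72.
Linear in irrigation, so extremes are at the endpoints: irrigation = 1 gives biomass = -76; irrigation = 7 gives biomass = -100.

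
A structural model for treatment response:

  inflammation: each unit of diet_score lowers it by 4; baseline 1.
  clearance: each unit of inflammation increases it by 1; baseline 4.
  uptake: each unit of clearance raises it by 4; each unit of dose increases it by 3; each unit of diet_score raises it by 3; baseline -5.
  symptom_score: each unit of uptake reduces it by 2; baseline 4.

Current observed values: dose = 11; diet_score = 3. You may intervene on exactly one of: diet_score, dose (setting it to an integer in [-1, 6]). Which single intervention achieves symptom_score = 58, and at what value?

Intervening on diet_score: symptom_score = 26*diet_score - 92. Reaching 58 requires diet_score = 75/13, not an integer.
Intervening on dose: with other inputs at their observed values, symptom_score = -6*dose + 52. Solving for 58 gives dose = -1, within [-1, 6].

set dose = -1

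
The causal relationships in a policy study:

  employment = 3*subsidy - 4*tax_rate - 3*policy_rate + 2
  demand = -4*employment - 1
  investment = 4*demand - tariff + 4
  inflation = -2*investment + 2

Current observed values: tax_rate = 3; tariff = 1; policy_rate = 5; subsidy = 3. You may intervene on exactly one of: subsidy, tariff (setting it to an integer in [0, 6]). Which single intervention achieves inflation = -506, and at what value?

set tariff = 2

Intervening on subsidy: inflation = 96*subsidy - 796. Reaching -506 requires subsidy = 145/48, not an integer.
Intervening on tariff: with other inputs at their observed values, inflation = 2*tariff - 510. Solving for -506 gives tariff = 2, within [0, 6].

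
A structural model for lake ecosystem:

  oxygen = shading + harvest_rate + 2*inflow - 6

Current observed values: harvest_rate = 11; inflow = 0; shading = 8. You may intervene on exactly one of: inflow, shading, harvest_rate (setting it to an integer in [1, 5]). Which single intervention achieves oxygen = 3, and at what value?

set harvest_rate = 1

Intervening on inflow: oxygen = 2*inflow + 13. Reaching 3 requires inflow = -5, outside [1, 5].
Intervening on shading: oxygen = shading + 5. Reaching 3 requires shading = -2, outside [1, 5].
Intervening on harvest_rate: with other inputs at their observed values, oxygen = harvest_rate + 2. Solving for 3 gives harvest_rate = 1, within [1, 5].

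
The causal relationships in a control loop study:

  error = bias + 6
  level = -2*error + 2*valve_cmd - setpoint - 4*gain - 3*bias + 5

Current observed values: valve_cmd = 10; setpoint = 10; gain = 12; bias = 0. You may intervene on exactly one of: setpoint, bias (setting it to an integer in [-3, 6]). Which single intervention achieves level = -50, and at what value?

Intervening on setpoint: level = -setpoint - 35. Reaching -50 requires setpoint = 15, outside [-3, 6].
Intervening on bias: with other inputs at their observed values, level = -5*bias - 45. Solving for -50 gives bias = 1, within [-3, 6].

set bias = 1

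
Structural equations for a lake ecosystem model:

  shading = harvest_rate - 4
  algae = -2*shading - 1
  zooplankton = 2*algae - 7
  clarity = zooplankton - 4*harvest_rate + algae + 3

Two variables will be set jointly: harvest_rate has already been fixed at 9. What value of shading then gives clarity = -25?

With harvest_rate held at 9:
Intervening on shading fixes its value directly, overriding its dependence on harvest_rate.
Substituting into the zooplankton equation gives zooplankton = -4*shading - 9.
This gives clarity = -6*shading - 43.
Solve -6*shading - 43 = -25: shading = (-25 + 43) / -6 = -3.

shading = -3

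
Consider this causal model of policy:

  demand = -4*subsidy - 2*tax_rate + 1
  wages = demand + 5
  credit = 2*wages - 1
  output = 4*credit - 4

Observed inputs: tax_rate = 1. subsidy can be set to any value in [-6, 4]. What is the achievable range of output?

Substituting into the demand equation gives demand = -4*subsidy - 1.
Substituting into the wages equation gives wages = -4*subsidy + 4.
So credit = -8*subsidy + 7.
So output = -32*subsidy + 24.
Linear in subsidy, so extremes are at the endpoints: subsidy = -6 gives output = 216; subsidy = 4 gives output = -104.

-104 to 216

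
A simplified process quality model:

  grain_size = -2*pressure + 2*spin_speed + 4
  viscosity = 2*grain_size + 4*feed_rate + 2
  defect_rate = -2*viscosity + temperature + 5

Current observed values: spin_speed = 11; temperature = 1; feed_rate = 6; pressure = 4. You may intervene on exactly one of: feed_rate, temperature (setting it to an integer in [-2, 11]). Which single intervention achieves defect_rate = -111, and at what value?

set temperature = 8

Intervening on feed_rate: defect_rate = -8*feed_rate - 70. Reaching -111 requires feed_rate = 41/8, not an integer.
Intervening on temperature: with other inputs at their observed values, defect_rate = temperature - 119. Solving for -111 gives temperature = 8, within [-2, 11].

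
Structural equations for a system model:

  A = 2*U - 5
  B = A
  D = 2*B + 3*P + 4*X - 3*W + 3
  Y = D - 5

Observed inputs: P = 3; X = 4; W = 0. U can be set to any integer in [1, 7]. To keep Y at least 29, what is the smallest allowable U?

Substituting into the B equation gives B = 2*U - 5.
This gives D = 4*U + 18.
So Y = 4*U + 13.
Require 4*U + 13 ≥ 29, so U ≥ 4.
The smallest integer in [1, 7] satisfying this is 4.

U = 4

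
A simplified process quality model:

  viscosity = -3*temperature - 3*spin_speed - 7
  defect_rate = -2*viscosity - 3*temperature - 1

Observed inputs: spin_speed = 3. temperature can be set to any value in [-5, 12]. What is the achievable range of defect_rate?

16 to 67

Substituting into the viscosity equation gives viscosity = -3*temperature - 16.
Substituting into the defect_rate equation gives defect_rate = 3*temperature + 31.
Linear in temperature, so extremes are at the endpoints: temperature = -5 gives defect_rate = 16; temperature = 12 gives defect_rate = 67.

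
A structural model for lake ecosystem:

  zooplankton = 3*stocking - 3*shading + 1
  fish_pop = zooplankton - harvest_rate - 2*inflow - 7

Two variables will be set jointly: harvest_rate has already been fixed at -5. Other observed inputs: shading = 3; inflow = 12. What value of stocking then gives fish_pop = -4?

With harvest_rate held at -5:
Substituting into the zooplankton equation gives zooplankton = 3*stocking - 8.
This gives fish_pop = 3*stocking - 34.
Solve 3*stocking - 34 = -4: stocking = (-4 + 34) / 3 = 10.

stocking = 10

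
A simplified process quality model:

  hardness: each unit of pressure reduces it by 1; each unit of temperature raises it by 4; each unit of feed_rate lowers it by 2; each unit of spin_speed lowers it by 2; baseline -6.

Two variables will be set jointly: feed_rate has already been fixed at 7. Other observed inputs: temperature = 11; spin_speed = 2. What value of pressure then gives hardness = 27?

pressure = -7

With feed_rate held at 7:
Substituting into the hardness equation gives hardness = -pressure + 20.
Solve -pressure + 20 = 27: pressure = (27 - 20) / -1 = -7.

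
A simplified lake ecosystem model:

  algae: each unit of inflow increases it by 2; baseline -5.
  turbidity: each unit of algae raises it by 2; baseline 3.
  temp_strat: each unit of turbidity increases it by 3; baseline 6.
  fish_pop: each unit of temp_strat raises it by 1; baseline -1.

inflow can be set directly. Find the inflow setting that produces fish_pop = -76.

Substituting into the turbidity equation gives turbidity = 4*inflow - 7.
So temp_strat = 12*inflow - 15.
So fish_pop = 12*inflow - 16.
Solve 12*inflow - 16 = -76: inflow = (-76 + 16) / 12 = -5.

inflow = -5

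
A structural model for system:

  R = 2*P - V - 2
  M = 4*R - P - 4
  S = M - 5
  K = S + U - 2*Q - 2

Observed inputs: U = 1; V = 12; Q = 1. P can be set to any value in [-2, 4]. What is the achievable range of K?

-82 to -40

Substituting into the R equation gives R = 2*P - 14.
Substituting into the M equation gives M = 7*P - 60.
Substituting into the S equation gives S = 7*P - 65.
K becomes 7*P - 68.
Linear in P, so extremes are at the endpoints: P = -2 gives K = -82; P = 4 gives K = -40.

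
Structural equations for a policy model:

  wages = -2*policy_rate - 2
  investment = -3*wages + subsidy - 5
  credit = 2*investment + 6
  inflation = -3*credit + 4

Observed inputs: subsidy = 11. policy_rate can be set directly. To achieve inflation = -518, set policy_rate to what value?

Substituting into the investment equation gives investment = 6*policy_rate + 12.
Substituting into the credit equation gives credit = 12*policy_rate + 30.
Substituting into the inflation equation gives inflation = -36*policy_rate - 86.
Solve -36*policy_rate - 86 = -518: policy_rate = (-518 + 86) / -36 = 12.

policy_rate = 12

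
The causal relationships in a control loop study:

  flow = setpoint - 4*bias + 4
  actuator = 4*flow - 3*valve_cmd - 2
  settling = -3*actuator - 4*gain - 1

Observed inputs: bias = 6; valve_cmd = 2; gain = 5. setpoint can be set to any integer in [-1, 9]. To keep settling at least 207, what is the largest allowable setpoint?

Substituting into the flow equation gives flow = setpoint - 20.
Substituting into the actuator equation gives actuator = 4*setpoint - 88.
This gives settling = -12*setpoint + 243.
Require -12*setpoint + 243 ≥ 207, so setpoint ≤ 3.
The largest integer in [-1, 9] satisfying this is 3.

setpoint = 3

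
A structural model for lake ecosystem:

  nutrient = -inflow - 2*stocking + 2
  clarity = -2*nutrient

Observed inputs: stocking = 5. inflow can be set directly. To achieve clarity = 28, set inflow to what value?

Substituting into the nutrient equation gives nutrient = -inflow - 8.
Substituting into the clarity equation gives clarity = 2*inflow + 16.
Solve 2*inflow + 16 = 28: inflow = (28 - 16) / 2 = 6.

inflow = 6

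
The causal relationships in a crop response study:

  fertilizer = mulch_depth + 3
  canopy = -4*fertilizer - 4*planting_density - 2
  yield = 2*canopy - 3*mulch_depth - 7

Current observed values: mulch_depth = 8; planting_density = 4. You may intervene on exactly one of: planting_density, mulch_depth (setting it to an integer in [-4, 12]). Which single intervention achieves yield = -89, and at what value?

Intervening on planting_density: yield = -8*planting_density - 123. Reaching -89 requires planting_density = -17/4, not an integer.
Intervening on mulch_depth: with other inputs at their observed values, yield = -11*mulch_depth - 67. Solving for -89 gives mulch_depth = 2, within [-4, 12].

set mulch_depth = 2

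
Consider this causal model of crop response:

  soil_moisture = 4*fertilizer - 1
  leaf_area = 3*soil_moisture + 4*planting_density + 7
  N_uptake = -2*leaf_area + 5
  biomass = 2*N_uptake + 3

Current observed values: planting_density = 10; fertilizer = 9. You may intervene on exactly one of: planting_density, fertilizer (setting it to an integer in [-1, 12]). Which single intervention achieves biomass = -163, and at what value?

Intervening on planting_density: biomass = -16*planting_density - 435. Reaching -163 requires planting_density = -17, outside [-1, 12].
Intervening on fertilizer: with other inputs at their observed values, biomass = -48*fertilizer - 163. Solving for -163 gives fertilizer = 0, within [-1, 12].

set fertilizer = 0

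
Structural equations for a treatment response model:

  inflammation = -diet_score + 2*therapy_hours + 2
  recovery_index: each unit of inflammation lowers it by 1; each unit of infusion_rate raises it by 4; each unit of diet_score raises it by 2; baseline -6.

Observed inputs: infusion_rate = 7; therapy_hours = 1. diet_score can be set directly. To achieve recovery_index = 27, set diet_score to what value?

Substituting into the inflammation equation gives inflammation = -diet_score + 4.
Substituting into the recovery_index equation gives recovery_index = 3*diet_score + 18.
Solve 3*diet_score + 18 = 27: diet_score = (27 - 18) / 3 = 3.

diet_score = 3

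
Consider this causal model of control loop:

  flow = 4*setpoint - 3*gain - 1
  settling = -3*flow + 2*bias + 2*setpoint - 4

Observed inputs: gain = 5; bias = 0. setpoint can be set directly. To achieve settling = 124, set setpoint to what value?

Substituting into the flow equation gives flow = 4*setpoint - 16.
This gives settling = -10*setpoint + 44.
Solve -10*setpoint + 44 = 124: setpoint = (124 - 44) / -10 = -8.

setpoint = -8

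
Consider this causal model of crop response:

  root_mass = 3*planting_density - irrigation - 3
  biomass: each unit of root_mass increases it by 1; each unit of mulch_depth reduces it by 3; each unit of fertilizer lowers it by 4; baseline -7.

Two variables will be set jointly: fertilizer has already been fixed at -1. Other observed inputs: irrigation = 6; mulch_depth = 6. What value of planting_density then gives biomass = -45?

With fertilizer held at -1:
Substituting into the root_mass equation gives root_mass = 3*planting_density - 9.
Substituting into the biomass equation gives biomass = 3*planting_density - 30.
Solve 3*planting_density - 30 = -45: planting_density = (-45 + 30) / 3 = -5.

planting_density = -5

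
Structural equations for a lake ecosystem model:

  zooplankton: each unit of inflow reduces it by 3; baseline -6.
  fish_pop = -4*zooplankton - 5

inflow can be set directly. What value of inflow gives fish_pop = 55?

inflow = 3

Substituting into the fish_pop equation gives fish_pop = 12*inflow + 19.
Solve 12*inflow + 19 = 55: inflow = (55 - 19) / 12 = 3.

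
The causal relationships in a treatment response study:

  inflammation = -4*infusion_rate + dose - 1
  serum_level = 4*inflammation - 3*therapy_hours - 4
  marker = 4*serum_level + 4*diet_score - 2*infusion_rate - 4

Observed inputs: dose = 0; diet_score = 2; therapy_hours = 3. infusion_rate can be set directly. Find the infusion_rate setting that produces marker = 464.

Substituting into the inflammation equation gives inflammation = -4*infusion_rate - 1.
Substituting into the serum_level equation gives serum_level = -16*infusion_rate - 17.
So marker = -66*infusion_rate - 64.
Solve -66*infusion_rate - 64 = 464: infusion_rate = (464 + 64) / -66 = -8.

infusion_rate = -8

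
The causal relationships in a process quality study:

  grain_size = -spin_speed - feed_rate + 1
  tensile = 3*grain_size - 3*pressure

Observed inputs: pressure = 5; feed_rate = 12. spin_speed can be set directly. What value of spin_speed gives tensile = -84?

Substituting into the grain_size equation gives grain_size = -spin_speed - 11.
Substituting into the tensile equation gives tensile = -3*spin_speed - 48.
Solve -3*spin_speed - 48 = -84: spin_speed = (-84 + 48) / -3 = 12.

spin_speed = 12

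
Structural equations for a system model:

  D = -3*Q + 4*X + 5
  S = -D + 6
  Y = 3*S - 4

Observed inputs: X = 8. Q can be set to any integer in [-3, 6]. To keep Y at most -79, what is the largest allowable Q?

Substituting into the D equation gives D = -3*Q + 37.
This gives S = 3*Q - 31.
This gives Y = 9*Q - 97.
Require 9*Q - 97 ≤ -79, so Q ≤ 2.
The largest integer in [-3, 6] satisfying this is 2.

Q = 2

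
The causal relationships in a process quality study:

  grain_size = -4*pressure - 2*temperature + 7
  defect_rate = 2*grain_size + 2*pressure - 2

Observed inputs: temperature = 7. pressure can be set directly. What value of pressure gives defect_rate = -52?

Substituting into the grain_size equation gives grain_size = -4*pressure - 7.
defect_rate becomes -6*pressure - 16.
Solve -6*pressure - 16 = -52: pressure = (-52 + 16) / -6 = 6.

pressure = 6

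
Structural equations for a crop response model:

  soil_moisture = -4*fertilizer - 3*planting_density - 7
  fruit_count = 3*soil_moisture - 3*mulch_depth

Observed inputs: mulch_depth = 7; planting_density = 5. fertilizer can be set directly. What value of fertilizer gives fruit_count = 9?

Substituting into the soil_moisture equation gives soil_moisture = -4*fertilizer - 22.
Substituting into the fruit_count equation gives fruit_count = -12*fertilizer - 87.
Solve -12*fertilizer - 87 = 9: fertilizer = (9 + 87) / -12 = -8.

fertilizer = -8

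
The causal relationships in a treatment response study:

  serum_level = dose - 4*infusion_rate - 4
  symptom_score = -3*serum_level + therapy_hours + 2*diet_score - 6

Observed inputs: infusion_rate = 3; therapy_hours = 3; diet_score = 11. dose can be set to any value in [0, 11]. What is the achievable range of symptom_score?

Substituting into the serum_level equation gives serum_level = dose - 16.
So symptom_score = -3*dose + 67.
Linear in dose, so extremes are at the endpoints: dose = 0 gives symptom_score = 67; dose = 11 gives symptom_score = 34.

34 to 67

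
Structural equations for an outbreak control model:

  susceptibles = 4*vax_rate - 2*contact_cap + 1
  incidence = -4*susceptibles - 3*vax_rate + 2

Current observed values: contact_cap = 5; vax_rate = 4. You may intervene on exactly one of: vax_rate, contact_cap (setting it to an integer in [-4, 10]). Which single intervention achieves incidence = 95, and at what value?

set vax_rate = -3

Intervening on vax_rate: with other inputs at their observed values, incidence = -19*vax_rate + 38. Solving for 95 gives vax_rate = -3, within [-4, 10].
Intervening on contact_cap: incidence = 8*contact_cap - 78. Reaching 95 requires contact_cap = 173/8, not an integer.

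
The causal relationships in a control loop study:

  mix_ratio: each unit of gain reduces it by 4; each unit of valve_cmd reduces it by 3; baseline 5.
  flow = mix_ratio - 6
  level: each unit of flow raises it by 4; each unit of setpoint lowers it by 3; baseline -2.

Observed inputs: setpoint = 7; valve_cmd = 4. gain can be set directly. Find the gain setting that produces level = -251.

Substituting into the mix_ratio equation gives mix_ratio = -4*gain - 7.
Substituting into the flow equation gives flow = -4*gain - 13.
Substituting into the level equation gives level = -16*gain - 75.
Solve -16*gain - 75 = -251: gain = (-251 + 75) / -16 = 11.

gain = 11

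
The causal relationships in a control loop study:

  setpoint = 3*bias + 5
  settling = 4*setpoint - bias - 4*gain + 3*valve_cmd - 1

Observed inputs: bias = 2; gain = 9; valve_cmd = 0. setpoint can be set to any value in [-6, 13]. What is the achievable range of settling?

Intervening on setpoint fixes its value directly, overriding its dependence on bias.
Substituting into the settling equation gives settling = 4*setpoint - 39.
Linear in setpoint, so extremes are at the endpoints: setpoint = -6 gives settling = -63; setpoint = 13 gives settling = 13.

-63 to 13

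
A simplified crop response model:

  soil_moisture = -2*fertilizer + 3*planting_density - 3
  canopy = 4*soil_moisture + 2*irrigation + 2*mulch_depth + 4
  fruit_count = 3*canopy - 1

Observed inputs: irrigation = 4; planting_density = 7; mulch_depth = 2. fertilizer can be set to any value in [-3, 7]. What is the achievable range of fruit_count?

95 to 335

Substituting into the soil_moisture equation gives soil_moisture = -2*fertilizer + 18.
Substituting into the canopy equation gives canopy = -8*fertilizer + 88.
Substituting into the fruit_count equation gives fruit_count = -24*fertilizer + 263.
Linear in fertilizer, so extremes are at the endpoints: fertilizer = -3 gives fruit_count = 335; fertilizer = 7 gives fruit_count = 95.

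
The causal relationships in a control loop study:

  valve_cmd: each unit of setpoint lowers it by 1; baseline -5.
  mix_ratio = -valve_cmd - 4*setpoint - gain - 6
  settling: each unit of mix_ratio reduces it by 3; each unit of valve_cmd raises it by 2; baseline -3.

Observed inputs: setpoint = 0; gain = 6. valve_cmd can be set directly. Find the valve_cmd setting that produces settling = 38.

Intervening on valve_cmd fixes its value directly, overriding its dependence on setpoint.
Substituting into the mix_ratio equation gives mix_ratio = -valve_cmd - 12.
Substituting into the settling equation gives settling = 5*valve_cmd + 33.
Solve 5*valve_cmd + 33 = 38: valve_cmd = (38 - 33) / 5 = 1.

valve_cmd = 1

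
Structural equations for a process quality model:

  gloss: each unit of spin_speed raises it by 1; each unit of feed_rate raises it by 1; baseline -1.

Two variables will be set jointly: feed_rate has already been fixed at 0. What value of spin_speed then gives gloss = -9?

With feed_rate held at 0:
Substituting into the gloss equation gives gloss = spin_speed - 1.
Solve spin_speed - 1 = -9: spin_speed = (-9 + 1) / 1 = -8.

spin_speed = -8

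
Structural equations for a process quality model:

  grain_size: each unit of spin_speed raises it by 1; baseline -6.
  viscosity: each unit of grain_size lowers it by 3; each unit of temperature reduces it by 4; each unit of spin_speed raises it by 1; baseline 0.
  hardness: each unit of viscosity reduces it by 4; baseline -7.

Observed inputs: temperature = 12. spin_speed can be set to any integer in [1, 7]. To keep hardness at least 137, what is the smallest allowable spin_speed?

spin_speed = 3

Substituting into the viscosity equation gives viscosity = -2*spin_speed - 30.
Substituting into the hardness equation gives hardness = 8*spin_speed + 113.
Require 8*spin_speed + 113 ≥ 137, so spin_speed ≥ 3.
The smallest integer in [1, 7] satisfying this is 3.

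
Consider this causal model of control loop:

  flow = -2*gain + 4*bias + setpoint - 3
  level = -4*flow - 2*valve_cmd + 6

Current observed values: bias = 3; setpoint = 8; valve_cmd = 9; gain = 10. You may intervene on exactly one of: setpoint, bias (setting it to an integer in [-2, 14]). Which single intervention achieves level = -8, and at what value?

Intervening on setpoint: with other inputs at their observed values, level = -4*setpoint + 32. Solving for -8 gives setpoint = 10, within [-2, 14].
Intervening on bias: level = -16*bias + 48. Reaching -8 requires bias = 7/2, not an integer.

set setpoint = 10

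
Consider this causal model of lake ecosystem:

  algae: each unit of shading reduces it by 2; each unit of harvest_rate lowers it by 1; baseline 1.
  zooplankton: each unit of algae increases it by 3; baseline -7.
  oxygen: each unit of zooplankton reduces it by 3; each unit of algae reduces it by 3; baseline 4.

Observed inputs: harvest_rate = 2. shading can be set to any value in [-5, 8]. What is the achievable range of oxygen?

-83 to 229

Substituting into the algae equation gives algae = -2*shading - 1.
zooplankton becomes -6*shading - 10.
So oxygen = 24*shading + 37.
Linear in shading, so extremes are at the endpoints: shading = -5 gives oxygen = -83; shading = 8 gives oxygen = 229.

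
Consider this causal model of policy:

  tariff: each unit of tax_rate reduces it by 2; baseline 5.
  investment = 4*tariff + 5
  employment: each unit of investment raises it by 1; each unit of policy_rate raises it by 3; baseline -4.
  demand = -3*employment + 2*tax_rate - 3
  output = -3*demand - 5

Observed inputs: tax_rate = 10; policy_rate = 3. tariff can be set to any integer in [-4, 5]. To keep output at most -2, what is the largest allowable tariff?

tariff = -1

Intervening on tariff fixes its value directly, overriding its dependence on tax_rate.
Substituting into the employment equation gives employment = 4*tariff + 10.
This gives demand = -12*tariff - 13.
Substituting into the output equation gives output = 36*tariff + 34.
Require 36*tariff + 34 ≤ -2, so tariff ≤ -1.
The largest integer in [-4, 5] satisfying this is -1.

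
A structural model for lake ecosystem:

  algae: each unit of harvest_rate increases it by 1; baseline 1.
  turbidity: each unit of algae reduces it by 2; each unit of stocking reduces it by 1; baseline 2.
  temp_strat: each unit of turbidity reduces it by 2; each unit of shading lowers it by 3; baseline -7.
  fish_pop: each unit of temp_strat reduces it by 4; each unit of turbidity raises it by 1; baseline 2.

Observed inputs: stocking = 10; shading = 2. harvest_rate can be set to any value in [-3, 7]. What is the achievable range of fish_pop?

Substituting into the turbidity equation gives turbidity = -2*harvest_rate - 10.
Substituting into the temp_strat equation gives temp_strat = 4*harvest_rate + 7.
Substituting into the fish_pop equation gives fish_pop = -18*harvest_rate - 36.
Linear in harvest_rate, so extremes are at the endpoints: harvest_rate = -3 gives fish_pop = 18; harvest_rate = 7 gives fish_pop = -162.

-162 to 18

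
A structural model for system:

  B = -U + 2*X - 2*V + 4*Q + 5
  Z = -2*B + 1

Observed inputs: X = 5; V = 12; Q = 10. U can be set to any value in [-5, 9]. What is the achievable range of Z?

-71 to -43

Substituting into the B equation gives B = -U + 31.
Substituting into the Z equation gives Z = 2*U - 61.
Linear in U, so extremes are at the endpoints: U = -5 gives Z = -71; U = 9 gives Z = -43.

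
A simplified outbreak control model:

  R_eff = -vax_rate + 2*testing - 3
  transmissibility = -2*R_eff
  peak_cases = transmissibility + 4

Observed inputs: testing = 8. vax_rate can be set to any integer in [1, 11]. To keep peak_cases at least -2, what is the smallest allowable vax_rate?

Substituting into the R_eff equation gives R_eff = -vax_rate + 13.
transmissibility becomes 2*vax_rate - 26.
This gives peak_cases = 2*vax_rate - 22.
Require 2*vax_rate - 22 ≥ -2, so vax_rate ≥ 10.
The smallest integer in [1, 11] satisfying this is 10.

vax_rate = 10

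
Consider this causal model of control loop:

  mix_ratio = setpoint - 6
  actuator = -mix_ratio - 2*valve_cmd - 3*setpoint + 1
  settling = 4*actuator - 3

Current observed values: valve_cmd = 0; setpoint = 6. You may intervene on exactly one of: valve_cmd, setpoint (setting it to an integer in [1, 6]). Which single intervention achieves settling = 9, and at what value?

Intervening on valve_cmd: settling = -8*valve_cmd - 71. Reaching 9 requires valve_cmd = -10, outside [1, 6].
Intervening on setpoint: with other inputs at their observed values, settling = -16*setpoint + 25. Solving for 9 gives setpoint = 1, within [1, 6].

set setpoint = 1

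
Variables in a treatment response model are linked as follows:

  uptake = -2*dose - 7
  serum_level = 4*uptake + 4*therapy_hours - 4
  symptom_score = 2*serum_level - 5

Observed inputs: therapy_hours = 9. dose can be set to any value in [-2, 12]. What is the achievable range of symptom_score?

-189 to 35

Substituting into the serum_level equation gives serum_level = -8*dose + 4.
symptom_score becomes -16*dose + 3.
Linear in dose, so extremes are at the endpoints: dose = -2 gives symptom_score = 35; dose = 12 gives symptom_score = -189.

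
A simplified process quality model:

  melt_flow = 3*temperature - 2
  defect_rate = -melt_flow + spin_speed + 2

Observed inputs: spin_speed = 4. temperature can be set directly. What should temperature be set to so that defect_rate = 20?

Substituting into the defect_rate equation gives defect_rate = -3*temperature + 8.
Solve -3*temperature + 8 = 20: temperature = (20 - 8) / -3 = -4.

temperature = -4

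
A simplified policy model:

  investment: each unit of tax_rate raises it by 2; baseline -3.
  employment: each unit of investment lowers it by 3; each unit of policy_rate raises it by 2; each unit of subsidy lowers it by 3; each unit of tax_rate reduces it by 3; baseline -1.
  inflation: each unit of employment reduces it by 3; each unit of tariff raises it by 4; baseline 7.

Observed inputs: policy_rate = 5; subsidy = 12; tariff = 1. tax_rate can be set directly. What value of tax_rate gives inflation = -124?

Substituting into the employment equation gives employment = -9*tax_rate - 18.
Substituting into the inflation equation gives inflation = 27*tax_rate + 65.
Solve 27*tax_rate + 65 = -124: tax_rate = (-124 - 65) / 27 = -7.

tax_rate = -7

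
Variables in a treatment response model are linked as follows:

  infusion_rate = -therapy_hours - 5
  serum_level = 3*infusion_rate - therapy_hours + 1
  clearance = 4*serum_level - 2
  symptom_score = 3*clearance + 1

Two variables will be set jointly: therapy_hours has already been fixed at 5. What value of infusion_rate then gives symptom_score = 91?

infusion_rate = 4

With therapy_hours held at 5:
Intervening on infusion_rate fixes its value directly, overriding its dependence on therapy_hours.
Substituting into the serum_level equation gives serum_level = 3*infusion_rate - 4.
So clearance = 12*infusion_rate - 18.
Substituting into the symptom_score equation gives symptom_score = 36*infusion_rate - 53.
Solve 36*infusion_rate - 53 = 91: infusion_rate = (91 + 53) / 36 = 4.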